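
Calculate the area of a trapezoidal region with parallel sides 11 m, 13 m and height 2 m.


Shape: trapezoid
Parallel sides a = 11 m, b = 13 m; Height h = 2 m
Formula: A = (a + b) * h / 2
a + b = 11 + 13 = 24
A = 24 * 2 / 2
A = 48 / 2
A = 24
24 m^2


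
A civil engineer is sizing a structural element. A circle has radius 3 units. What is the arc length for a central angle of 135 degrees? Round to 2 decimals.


Shape: circular arc
Radius r = 3 units, Angle = 135 degrees
Formula: L = (angle/360) * 2 * pi * r
2 * pi * r = 6 * pi
L = (135/360) * 6 * pi
L = 2.25 * pi
L = 7.07
7.07 units


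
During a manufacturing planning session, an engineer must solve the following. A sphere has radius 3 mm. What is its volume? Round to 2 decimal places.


Shape: sphere
Radius r = 3 mm
Formula: V = (4/3) * pi * r^3
r^3 = 27
(4/3) * 27 = 36
V = 36 * pi
V = 113.1
113.1 mm^3


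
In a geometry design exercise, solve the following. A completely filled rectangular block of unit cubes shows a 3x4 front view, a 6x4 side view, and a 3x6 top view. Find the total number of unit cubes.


Orthographic views of a solid rectangular block:
Front view 3 x 4 -> length = 3, height = 4
Side view 6 x 4 -> width = 6, height = 4 (consistent)
Top view 3 x 6 -> confirms length = 3, width = 6
The block is 3 x 6 x 4.
Total unit cubes = 3 * 6 * 4 = 72
72 unit cubes


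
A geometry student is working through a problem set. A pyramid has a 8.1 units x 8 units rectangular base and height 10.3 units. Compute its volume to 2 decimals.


Shape: rectangular pyramid
Base: 8.1 units x 8 units, Height h = 10.3 units
Formula: V = (1/3) * base_area * h
base_area = 8.1 * 8 = 64.8
base_area * h = 64.8 * 10.3 = 667.44
V = 667.44 / 3
V = 222.48
222.48 units^3


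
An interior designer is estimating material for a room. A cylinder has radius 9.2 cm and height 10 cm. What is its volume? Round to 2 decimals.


Shape: cylinder
Radius r = 9.2 cm, Height h = 10 cm
Formula: V = pi * r^2 * h
r^2 = 84.64
V = pi * 84.64 * 10
V = 846.4 * pi
V = 2659.04
2659.04 cm^3


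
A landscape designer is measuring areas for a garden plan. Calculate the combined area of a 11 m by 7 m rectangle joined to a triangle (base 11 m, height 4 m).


Composite shape: rectangle + triangle
Rectangle area = 11 * 7 = 77
Triangle area = 0.5 * 11 * 4 = 22
Total = 77 + 22
Total = 99
99 m^2


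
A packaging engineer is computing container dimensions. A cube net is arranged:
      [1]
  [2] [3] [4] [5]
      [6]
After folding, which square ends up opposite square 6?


Net: cross layout. Take square 3 as the base (bottom).
Fold the four squares in the horizontal row up around 3: 2 -> left, 4 -> right, 5 wraps to the top.
Fold 1 and 6 up from 3: 1 -> back, 6 -> front.
Opposite pairs are therefore: (1, 6), (2, 4), (3, 5).
Face 6 is opposite face 1.
face 1


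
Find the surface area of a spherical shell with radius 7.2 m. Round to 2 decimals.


Shape: sphere
Radius r = 7.2 m
Formula: SA = 4 * pi * r^2
r^2 = 51.84
SA = 4 * pi * 51.84
SA = 207.36 * pi
SA = 651.44
651.44 m^2


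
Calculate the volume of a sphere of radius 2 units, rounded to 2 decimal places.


Shape: sphere
Radius r = 2 units
Formula: V = (4/3) * pi * r^3
r^3 = 8
(4/3) * 8 = 10.666667
V = 10.666667 * pi
V = 33.51
33.51 units^3


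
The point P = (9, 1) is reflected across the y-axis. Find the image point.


Transformation: reflection
Original point: (9, 1)
Rule for reflection over the y-axis: (x, y) -> (-x, y)
Apply: (9, 1) -> (-9, 1)
(-9, 1)


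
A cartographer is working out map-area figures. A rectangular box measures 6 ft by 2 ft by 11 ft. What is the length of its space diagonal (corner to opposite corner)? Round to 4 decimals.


Shape: rectangular box (space diagonal)
l = 6 ft, w = 2 ft, h = 11 ft
Visualize: the diagonal of the base, then a right triangle with that diagonal and the height.
Formula: d = sqrt(l^2 + w^2 + h^2)
l^2 + w^2 + h^2 = 36 + 4 + 121 = 161
d = sqrt(161)
d = 12.6886
12.6886 ft


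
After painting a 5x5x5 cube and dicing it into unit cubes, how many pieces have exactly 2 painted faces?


Large cube: 5 x 5 x 5, cut into unit cubes.
n = 5, so n - 2 = 3
Cubes with 2 painted faces lie along the edges, excluding corners.
A cube has 12 edges; each contributes (n - 2) = 3 such cubes.
Count = 12 * 3 = 36
36 unit cubes


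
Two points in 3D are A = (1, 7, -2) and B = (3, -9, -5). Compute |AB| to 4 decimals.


3D distance between two points
P1 = (1, 7, -2), P2 = (3, -9, -5)
Formula: d = sqrt((x2-x1)^2 + (y2-y1)^2 + (z2-z1)^2)
dx = 3 - 1 = 2
dy = -9 - 7 = -16
dz = -5 - -2 = -3
dx^2 + dy^2 + dz^2 = 4 + 256 + 9 = 269
d = sqrt(269)
d = 16.4012
16.4012 units


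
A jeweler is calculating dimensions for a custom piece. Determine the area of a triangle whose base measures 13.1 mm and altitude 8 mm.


Shape: triangle
Base b = 13.1 mm, Height h = 8 mm
Formula: A = (1/2) * b * h
A = 0.5 * 13.1 * 8
A = 0.5 * 104.8
A = 52.4
52.4 mm^2


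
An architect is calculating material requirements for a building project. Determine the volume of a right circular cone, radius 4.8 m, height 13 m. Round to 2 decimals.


Shape: cone
Radius r = 4.8 m, Height h = 13 m
Formula: V = (1/3) * pi * r^2 * h
r^2 = 23.04
pi * r^2 * h = pi * 23.04 * 13 = 299.52 * pi
V = 299.52 * pi / 3
V = 313.66
313.66 m^3


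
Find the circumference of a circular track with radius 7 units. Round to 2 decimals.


Shape: circle
Radius r = 7 units
Formula: C = 2 * pi * r
C = 2 * pi * 7
C = 14 * pi
C = 43.98
43.98 units


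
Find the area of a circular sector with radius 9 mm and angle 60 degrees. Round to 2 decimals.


Shape: circular sector
Radius r = 9 mm, Angle = 60 degrees
Formula: A = (angle/360) * pi * r^2
r^2 = 81
Fraction of circle = 60/360
A = (60/360) * pi * 81
A = 13.5 * pi
A = 42.41
42.41 mm^2


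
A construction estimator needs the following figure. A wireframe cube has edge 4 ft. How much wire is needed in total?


Shape: cube
Side s = 4 ft
A cube has 12 edges, all equal.
Formula: total edge length = 12 * s
Total = 12 * 4
Total = 48
48 ft


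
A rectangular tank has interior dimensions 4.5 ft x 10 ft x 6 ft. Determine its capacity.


Shape: rectangular prism
l = 4.5 ft, w = 10 ft, h = 6 ft
Formula: V = l * w * h
V = 4.5 * 10 * 6
V = 45 * 6
V = 270
270 ft^3


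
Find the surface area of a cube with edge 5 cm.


Shape: cube
Side s = 5 cm
A cube has 6 square faces.
Formula: SA = 6 * s^2
s^2 = 25
SA = 6 * 25
SA = 150
150 cm^2


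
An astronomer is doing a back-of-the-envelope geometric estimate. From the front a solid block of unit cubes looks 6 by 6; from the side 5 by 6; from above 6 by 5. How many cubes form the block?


Orthographic views of a solid rectangular block:
Front view 6 x 6 -> length = 6, height = 6
Side view 5 x 6 -> width = 5, height = 6 (consistent)
Top view 6 x 5 -> confirms length = 6, width = 5
The block is 6 x 5 x 6.
Total unit cubes = 6 * 5 * 6 = 180
180 unit cubes


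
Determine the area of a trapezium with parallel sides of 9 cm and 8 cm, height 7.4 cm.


Shape: trapezoid
Parallel sides a = 9 cm, b = 8 cm; Height h = 7.4 cm
Formula: A = (a + b) * h / 2
a + b = 9 + 8 = 17
A = 17 * 7.4 / 2
A = 125.8 / 2
A = 62.9
62.9 cm^2


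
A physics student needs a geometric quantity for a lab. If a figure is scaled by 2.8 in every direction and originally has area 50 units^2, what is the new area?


Linear scale factor k = 2.8
Original area = 50 units^2
Rule: under a linear scaling by k, areas scale by k^2.
k^2 = 2.8^2 = 7.84
New area = 50 * 7.84
New area = 392
392 units^2


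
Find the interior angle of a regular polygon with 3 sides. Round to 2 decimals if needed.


Shape: regular triangle (3 sides)
Formula: interior angle = (n - 2) * 180 / n
(n - 2) = 1
(n - 2) * 180 = 180
angle = 180 / 3
angle = 60
60 degrees


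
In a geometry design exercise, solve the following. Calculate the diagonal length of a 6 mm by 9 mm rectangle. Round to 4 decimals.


Shape: rectangle (diagonal via Pythagoras)
Sides: 6 mm and 9 mm
Formula: d = sqrt(l^2 + w^2)
l^2 = 36, w^2 = 81
l^2 + w^2 = 117
d = sqrt(117)
d = 10.8167
10.8167 mm


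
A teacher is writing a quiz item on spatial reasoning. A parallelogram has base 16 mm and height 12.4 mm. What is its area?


Shape: parallelogram
Base b = 16 mm, Height h = 12.4 mm
Formula: A = b * h
A = 16 * 12.4
A = 198.4
198.4 mm^2


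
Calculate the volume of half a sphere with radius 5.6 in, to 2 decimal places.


Shape: hemisphere (half of a sphere)
Radius r = 5.6 in
Formula: V = (1/2) * (4/3) * pi * r^3 = (2/3) * pi * r^3
r^3 = 175.616
(2/3) * 175.616 = 117.077333
V = 117.077333 * pi
V = 367.81
367.81 in^3


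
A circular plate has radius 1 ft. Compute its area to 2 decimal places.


Shape: circle
Radius r = 1 ft
Formula: A = pi * r^2
r^2 = 1^2 = 1
A = pi * 1
A = 3.14
3.14 ft^2


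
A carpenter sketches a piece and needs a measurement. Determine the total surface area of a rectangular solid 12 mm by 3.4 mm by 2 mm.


Shape: rectangular prism
l = 12 mm, w = 3.4 mm, h = 2 mm
Formula: SA = 2(lw + lh + wh)
lw = 40.8, lh = 24, wh = 6.8
lw + lh + wh = 71.6
SA = 2 * 71.6
SA = 143.2
143.2 mm^2


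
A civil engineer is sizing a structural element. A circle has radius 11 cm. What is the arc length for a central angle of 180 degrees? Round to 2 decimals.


Shape: circular arc
Radius r = 11 cm, Angle = 180 degrees
Formula: L = (angle/360) * 2 * pi * r
2 * pi * r = 22 * pi
L = (180/360) * 22 * pi
L = 11 * pi
L = 34.56
34.56 cm


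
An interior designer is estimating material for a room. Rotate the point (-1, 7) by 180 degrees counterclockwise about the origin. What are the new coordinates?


Transformation: rotation about the origin
Original point: (-1, 7)
Rule for 180 deg: (x, y) -> (-x, -y)
Apply: (-1, 7) -> (1, -7)
(1, -7)


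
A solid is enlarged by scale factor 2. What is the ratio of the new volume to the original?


Linear scale factor k = 2
Rule: under a linear scaling by k, volumes scale by k^3.
k^3 = 2 * 2 * 2
k^3 = 4 * 2
k^3 = 8
Volume scales by a factor of 8.
8 (dimensionless)


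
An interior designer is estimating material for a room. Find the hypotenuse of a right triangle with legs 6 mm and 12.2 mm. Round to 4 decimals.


Shape: right triangle
Legs a = 6 mm, b = 12.2 mm
Formula: c = sqrt(a^2 + b^2)
a^2 = 36, b^2 = 148.84
a^2 + b^2 = 184.84
c = sqrt(184.84)
c = 13.5956
13.5956 mm


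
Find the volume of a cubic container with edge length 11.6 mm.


Shape: cube
Side s = 11.6 mm
Formula: V = s^3
V = 11.6 * 11.6 * 11.6
V = 134.56 * 11.6
V = 1560.896
1560.896 mm^3


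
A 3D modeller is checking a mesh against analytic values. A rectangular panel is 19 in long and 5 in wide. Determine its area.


Shape: rectangle
Length l = 19 in, Width w = 5 in
Formula: A = l * w
A = 19 * 5
A = 95
95 in^2


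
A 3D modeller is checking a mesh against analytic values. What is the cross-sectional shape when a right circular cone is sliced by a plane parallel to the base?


Solid: right circular cone
Cutting plane: parallel to the base
Visualize the intersection of the plane with the solid's surface.
The boundary of the cut region is a circle.
circle


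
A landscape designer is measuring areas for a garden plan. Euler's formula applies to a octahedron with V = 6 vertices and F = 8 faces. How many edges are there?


Polyhedron: octahedron
Euler's formula for convex polyhedra: V - E + F = 2
Given: V = 6 vertices and F = 8 faces
Solve for E:
E = V + F - 2 = 6 + 8 - 2 = 12
12 edges


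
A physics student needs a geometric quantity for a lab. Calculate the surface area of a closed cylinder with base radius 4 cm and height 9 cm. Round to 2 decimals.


Shape: closed cylinder
Radius r = 4 cm, Height h = 9 cm
Formula: SA = 2*pi*r^2 + 2*pi*r*h = 2*pi*r*(r + h)
r + h = 13
2 * r * (r + h) = 2 * 4 * 13 = 104
SA = 104 * pi
SA = 326.73
326.73 cm^2


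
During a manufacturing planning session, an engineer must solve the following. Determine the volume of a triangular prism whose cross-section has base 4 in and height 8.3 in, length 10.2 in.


Shape: triangular prism
Triangle base = 4 in, triangle height = 8.3 in, prism length L = 10.2 in
Formula: V = (1/2 * b * h_tri) * L
Cross-section area = 0.5 * 4 * 8.3 = 16.6
V = 16.6 * 10.2
V = 169.32
169.32 in^3


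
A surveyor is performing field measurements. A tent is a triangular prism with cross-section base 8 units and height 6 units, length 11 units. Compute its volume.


Shape: triangular prism
Triangle base = 8 units, triangle height = 6 units, prism length L = 11 units
Formula: V = (1/2 * b * h_tri) * L
Cross-section area = 0.5 * 8 * 6 = 24
V = 24 * 11
V = 264
264 units^3


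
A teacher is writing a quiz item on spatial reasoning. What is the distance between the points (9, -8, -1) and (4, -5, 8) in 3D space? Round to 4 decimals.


3D distance between two points
P1 = (9, -8, -1), P2 = (4, -5, 8)
Formula: d = sqrt((x2-x1)^2 + (y2-y1)^2 + (z2-z1)^2)
dx = 4 - 9 = -5
dy = -5 - -8 = 3
dz = 8 - -1 = 9
dx^2 + dy^2 + dz^2 = 25 + 9 + 81 = 115
d = sqrt(115)
d = 10.7238
10.7238 units


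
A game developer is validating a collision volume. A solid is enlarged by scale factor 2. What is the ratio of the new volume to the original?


Linear scale factor k = 2
Rule: under a linear scaling by k, volumes scale by k^3.
k^3 = 2 * 2 * 2
k^3 = 4 * 2
k^3 = 8
Volume scales by a factor of 8.
8 (dimensionless)


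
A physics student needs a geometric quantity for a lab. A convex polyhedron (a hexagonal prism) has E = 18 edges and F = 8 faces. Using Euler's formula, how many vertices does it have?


Polyhedron: hexagonal prism
Euler's formula for convex polyhedra: V - E + F = 2
Given: E = 18 edges and F = 8 faces
Solve for V:
V = 2 + E - F = 2 + 18 - 8 = 12
12 vertices


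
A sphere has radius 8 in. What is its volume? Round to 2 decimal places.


Shape: sphere
Radius r = 8 in
Formula: V = (4/3) * pi * r^3
r^3 = 512
(4/3) * 512 = 682.666667
V = 682.666667 * pi
V = 2144.66
2144.66 in^3


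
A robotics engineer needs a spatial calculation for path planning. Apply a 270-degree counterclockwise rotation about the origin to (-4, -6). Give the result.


Transformation: rotation about the origin
Original point: (-4, -6)
Rule for 270 deg counterclockwise: (x, y) -> (y, -x)
Apply: (-4, -6) -> (-6, 4)
(-6, 4)


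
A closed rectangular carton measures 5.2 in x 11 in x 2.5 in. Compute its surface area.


Shape: rectangular prism
l = 5.2 in, w = 11 in, h = 2.5 in
Formula: SA = 2(lw + lh + wh)
lw = 57.2, lh = 13, wh = 27.5
lw + lh + wh = 97.7
SA = 2 * 97.7
SA = 195.4
195.4 in^2


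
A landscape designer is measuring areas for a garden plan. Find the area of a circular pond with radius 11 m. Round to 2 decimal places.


Shape: circle
Radius r = 11 m
Formula: A = pi * r^2
r^2 = 11^2 = 121
A = pi * 121
A = 380.13
380.13 m^2


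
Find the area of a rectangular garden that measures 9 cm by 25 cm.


Shape: rectangle
Length l = 9 cm, Width w = 25 cm
Formula: A = l * w
A = 9 * 25
A = 225
225 cm^2


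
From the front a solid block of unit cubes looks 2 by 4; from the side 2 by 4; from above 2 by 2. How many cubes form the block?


Orthographic views of a solid rectangular block:
Front view 2 x 4 -> length = 2, height = 4
Side view 2 x 4 -> width = 2, height = 4 (consistent)
Top view 2 x 2 -> confirms length = 2, width = 2
The block is 2 x 2 x 4.
Total unit cubes = 2 * 2 * 4 = 16
16 unit cubes


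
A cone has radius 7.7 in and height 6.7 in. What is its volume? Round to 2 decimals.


Shape: cone
Radius r = 7.7 in, Height h = 6.7 in
Formula: V = (1/3) * pi * r^2 * h
r^2 = 59.29
pi * r^2 * h = pi * 59.29 * 6.7 = 397.243 * pi
V = 397.243 * pi / 3
V = 415.99
415.99 in^3


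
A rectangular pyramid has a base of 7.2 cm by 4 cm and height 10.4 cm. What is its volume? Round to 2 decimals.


Shape: rectangular pyramid
Base: 7.2 cm x 4 cm, Height h = 10.4 cm
Formula: V = (1/3) * base_area * h
base_area = 7.2 * 4 = 28.8
base_area * h = 28.8 * 10.4 = 299.52
V = 299.52 / 3
V = 99.84
99.84 cm^3


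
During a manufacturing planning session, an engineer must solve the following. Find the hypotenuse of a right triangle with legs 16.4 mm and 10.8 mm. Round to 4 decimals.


Shape: right triangle
Legs a = 16.4 mm, b = 10.8 mm
Formula: c = sqrt(a^2 + b^2)
a^2 = 268.96, b^2 = 116.64
a^2 + b^2 = 385.6
c = sqrt(385.6)
c = 19.6367
19.6367 mm


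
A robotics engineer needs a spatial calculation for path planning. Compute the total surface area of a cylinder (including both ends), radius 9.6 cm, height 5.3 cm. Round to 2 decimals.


Shape: closed cylinder
Radius r = 9.6 cm, Height h = 5.3 cm
Formula: SA = 2*pi*r^2 + 2*pi*r*h = 2*pi*r*(r + h)
r + h = 14.9
2 * r * (r + h) = 2 * 9.6 * 14.9 = 286.08
SA = 286.08 * pi
SA = 898.75
898.75 cm^2


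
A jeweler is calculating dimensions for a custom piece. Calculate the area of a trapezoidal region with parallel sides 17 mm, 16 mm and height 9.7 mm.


Shape: trapezoid
Parallel sides a = 17 mm, b = 16 mm; Height h = 9.7 mm
Formula: A = (a + b) * h / 2
a + b = 17 + 16 = 33
A = 33 * 9.7 / 2
A = 320.1 / 2
A = 160.05
160.05 mm^2


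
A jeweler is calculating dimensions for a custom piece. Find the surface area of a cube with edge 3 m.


Shape: cube
Side s = 3 m
A cube has 6 square faces.
Formula: SA = 6 * s^2
s^2 = 9
SA = 6 * 9
SA = 54
54 m^2


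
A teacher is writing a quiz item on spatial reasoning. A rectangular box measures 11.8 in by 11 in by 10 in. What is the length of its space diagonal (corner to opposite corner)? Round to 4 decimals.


Shape: rectangular box (space diagonal)
l = 11.8 in, w = 11 in, h = 10 in
Visualize: the diagonal of the base, then a right triangle with that diagonal and the height.
Formula: d = sqrt(l^2 + w^2 + h^2)
l^2 + w^2 + h^2 = 139.24 + 121 + 100 = 360.24
d = sqrt(360.24)
d = 18.98
18.98 in


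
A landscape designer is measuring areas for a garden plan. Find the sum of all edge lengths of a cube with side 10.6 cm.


Shape: cube
Side s = 10.6 cm
A cube has 12 edges, all equal.
Formula: total edge length = 12 * s
Total = 12 * 10.6
Total = 127.2
127.2 cm


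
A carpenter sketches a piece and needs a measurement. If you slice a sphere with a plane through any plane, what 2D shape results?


Solid: sphere
Cutting plane: through any plane
Visualize the intersection of the plane with the solid's surface.
The boundary of the cut region is a circle.
circle


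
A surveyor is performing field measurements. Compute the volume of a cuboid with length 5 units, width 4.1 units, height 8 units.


Shape: rectangular prism
l = 5 units, w = 4.1 units, h = 8 units
Formula: V = l * w * h
V = 5 * 4.1 * 8
V = 20.5 * 8
V = 164
164 units^3


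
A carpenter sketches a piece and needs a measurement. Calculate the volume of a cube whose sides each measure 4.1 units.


Shape: cube
Side s = 4.1 units
Formula: V = s^3
V = 4.1 * 4.1 * 4.1
V = 16.81 * 4.1
V = 68.921
68.921 units^3


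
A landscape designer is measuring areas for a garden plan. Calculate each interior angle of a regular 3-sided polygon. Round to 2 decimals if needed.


Shape: regular triangle (3 sides)
Formula: interior angle = (n - 2) * 180 / n
(n - 2) = 1
(n - 2) * 180 = 180
angle = 180 / 3
angle = 60
60 degrees


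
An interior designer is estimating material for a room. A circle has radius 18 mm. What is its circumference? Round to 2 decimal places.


Shape: circle
Radius r = 18 mm
Formula: C = 2 * pi * r
C = 2 * pi * 18
C = 36 * pi
C = 113.1
113.1 mm


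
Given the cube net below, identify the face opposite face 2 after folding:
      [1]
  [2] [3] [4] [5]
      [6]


Net: cross layout. Take square 3 as the base (bottom).
Fold the four squares in the horizontal row up around 3: 2 -> left, 4 -> right, 5 wraps to the top.
Fold 1 and 6 up from 3: 1 -> back, 6 -> front.
Opposite pairs are therefore: (1, 6), (2, 4), (3, 5).
Face 2 is opposite face 4.
face 4


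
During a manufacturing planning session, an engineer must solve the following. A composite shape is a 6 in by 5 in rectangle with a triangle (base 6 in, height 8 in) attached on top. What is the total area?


Composite shape: rectangle + triangle
Rectangle area = 6 * 5 = 30
Triangle area = 0.5 * 6 * 8 = 24
Total = 30 + 24
Total = 54
54 in^2


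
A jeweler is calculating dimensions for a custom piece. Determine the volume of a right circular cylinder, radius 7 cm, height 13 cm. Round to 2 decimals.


Shape: cylinder
Radius r = 7 cm, Height h = 13 cm
Formula: V = pi * r^2 * h
r^2 = 49
V = pi * 49 * 13
V = 637 * pi
V = 2001.19
2001.19 cm^3


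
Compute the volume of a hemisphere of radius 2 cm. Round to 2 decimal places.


Shape: hemisphere (half of a sphere)
Radius r = 2 cm
Formula: V = (1/2) * (4/3) * pi * r^3 = (2/3) * pi * r^3
r^3 = 8
(2/3) * 8 = 5.333333
V = 5.333333 * pi
V = 16.76
16.76 cm^3


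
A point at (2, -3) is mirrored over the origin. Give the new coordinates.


Transformation: reflection
Original point: (2, -3)
Rule for reflection through the origin: (x, y) -> (-x, -y)
Apply: (2, -3) -> (-2, 3)
(-2, 3)


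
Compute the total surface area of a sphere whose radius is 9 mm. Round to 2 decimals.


Shape: sphere
Radius r = 9 mm
Formula: SA = 4 * pi * r^2
r^2 = 81
SA = 4 * pi * 81
SA = 324 * pi
SA = 1017.88
1017.88 mm^2


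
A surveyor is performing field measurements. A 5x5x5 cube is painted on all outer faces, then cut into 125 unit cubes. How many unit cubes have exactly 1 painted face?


Large cube: 5 x 5 x 5, cut into unit cubes.
n = 5, so n - 2 = 3
Cubes with 1 painted face lie in the interior of each face.
A cube has 6 faces; each contributes (n - 2)^2 = 9 such cubes.
Count = 6 * 9 = 54
54 unit cubes


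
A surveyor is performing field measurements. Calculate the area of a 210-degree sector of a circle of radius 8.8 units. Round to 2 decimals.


Shape: circular sector
Radius r = 8.8 units, Angle = 210 degrees
Formula: A = (angle/360) * pi * r^2
r^2 = 77.44
Fraction of circle = 210/360
A = (210/360) * pi * 77.44
A = 45.173333 * pi
A = 141.92
141.92 units^2


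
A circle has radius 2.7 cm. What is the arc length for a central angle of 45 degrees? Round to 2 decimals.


Shape: circular arc
Radius r = 2.7 cm, Angle = 45 degrees
Formula: L = (angle/360) * 2 * pi * r
2 * pi * r = 5.4 * pi
L = (45/360) * 5.4 * pi
L = 0.675 * pi
L = 2.12
2.12 cm


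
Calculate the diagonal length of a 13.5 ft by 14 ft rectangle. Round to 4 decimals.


Shape: rectangle (diagonal via Pythagoras)
Sides: 13.5 ft and 14 ft
Formula: d = sqrt(l^2 + w^2)
l^2 = 182.25, w^2 = 196
l^2 + w^2 = 378.25
d = sqrt(378.25)
d = 19.4487
19.4487 ft


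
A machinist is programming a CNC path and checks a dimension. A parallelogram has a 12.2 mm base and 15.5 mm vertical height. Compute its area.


Shape: parallelogram
Base b = 12.2 mm, Height h = 15.5 mm
Formula: A = b * h
A = 12.2 * 15.5
A = 189.1
189.1 mm^2


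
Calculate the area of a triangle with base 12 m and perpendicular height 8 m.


Shape: triangle
Base b = 12 m, Height h = 8 m
Formula: A = (1/2) * b * h
A = 0.5 * 12 * 8
A = 0.5 * 96
A = 48
48 m^2


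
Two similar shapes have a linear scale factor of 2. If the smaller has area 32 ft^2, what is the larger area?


Linear scale factor k = 2
Original area = 32 ft^2
Rule: under a linear scaling by k, areas scale by k^2.
k^2 = 2^2 = 4
New area = 32 * 4
New area = 128
128 ft^2


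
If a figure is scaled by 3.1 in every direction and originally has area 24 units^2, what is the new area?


Linear scale factor k = 3.1
Original area = 24 units^2
Rule: under a linear scaling by k, areas scale by k^2.
k^2 = 3.1^2 = 9.61
New area = 24 * 9.61
New area = 230.64
230.64 units^2


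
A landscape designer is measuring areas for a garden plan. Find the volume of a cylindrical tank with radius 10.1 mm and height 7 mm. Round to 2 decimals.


Shape: cylinder
Radius r = 10.1 mm, Height h = 7 mm
Formula: V = pi * r^2 * h
r^2 = 102.01
V = pi * 102.01 * 7
V = 714.07 * pi
V = 2243.32
2243.32 mm^3


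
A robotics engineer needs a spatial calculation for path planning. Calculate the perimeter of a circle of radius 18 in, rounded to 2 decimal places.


Shape: circle
Radius r = 18 in
Formula: C = 2 * pi * r
C = 2 * pi * 18
C = 36 * pi
C = 113.1
113.1 in


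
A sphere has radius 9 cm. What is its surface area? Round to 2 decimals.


Shape: sphere
Radius r = 9 cm
Formula: SA = 4 * pi * r^2
r^2 = 81
SA = 4 * pi * 81
SA = 324 * pi
SA = 1017.88
1017.88 cm^2


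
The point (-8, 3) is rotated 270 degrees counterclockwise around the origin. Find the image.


Transformation: rotation about the origin
Original point: (-8, 3)
Rule for 270 deg counterclockwise: (x, y) -> (y, -x)
Apply: (-8, 3) -> (3, 8)
(3, 8)


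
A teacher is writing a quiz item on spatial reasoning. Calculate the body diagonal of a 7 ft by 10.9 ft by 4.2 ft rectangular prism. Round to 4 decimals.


Shape: rectangular box (space diagonal)
l = 7 ft, w = 10.9 ft, h = 4.2 ft
Visualize: the diagonal of the base, then a right triangle with that diagonal and the height.
Formula: d = sqrt(l^2 + w^2 + h^2)
l^2 + w^2 + h^2 = 49 + 118.81 + 17.64 = 185.45
d = sqrt(185.45)
d = 13.618
13.618 ft


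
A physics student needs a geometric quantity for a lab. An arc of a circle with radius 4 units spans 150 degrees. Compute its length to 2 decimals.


Shape: circular arc
Radius r = 4 units, Angle = 150 degrees
Formula: L = (angle/360) * 2 * pi * r
2 * pi * r = 8 * pi
L = (150/360) * 8 * pi
L = 3.333333 * pi
L = 10.47
10.47 units


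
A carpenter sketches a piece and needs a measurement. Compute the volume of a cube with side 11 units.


Shape: cube
Side s = 11 units
Formula: V = s^3
V = 11 * 11 * 11
V = 121 * 11
V = 1331
1331 units^3


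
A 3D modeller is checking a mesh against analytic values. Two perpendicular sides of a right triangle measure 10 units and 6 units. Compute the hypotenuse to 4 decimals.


Shape: right triangle
Legs a = 10 units, b = 6 units
Formula: c = sqrt(a^2 + b^2)
a^2 = 100, b^2 = 36
a^2 + b^2 = 136
c = sqrt(136)
c = 11.6619
11.6619 units


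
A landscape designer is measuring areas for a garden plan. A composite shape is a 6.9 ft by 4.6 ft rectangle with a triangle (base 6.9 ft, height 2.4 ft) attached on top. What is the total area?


Composite shape: rectangle + triangle
Rectangle area = 6.9 * 4.6 = 31.74
Triangle area = 0.5 * 6.9 * 2.4 = 8.28
Total = 31.74 + 8.28
Total = 40.02
40.02 ft^2


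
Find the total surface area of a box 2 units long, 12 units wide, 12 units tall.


Shape: rectangular prism
l = 2 units, w = 12 units, h = 12 units
Formula: SA = 2(lw + lh + wh)
lw = 24, lh = 24, wh = 144
lw + lh + wh = 192
SA = 2 * 192
SA = 384
384 units^2


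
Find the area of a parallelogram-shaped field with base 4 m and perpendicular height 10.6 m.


Shape: parallelogram
Base b = 4 m, Height h = 10.6 m
Formula: A = b * h
A = 4 * 10.6
A = 42.4
42.4 m^2


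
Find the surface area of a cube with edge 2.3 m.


Shape: cube
Side s = 2.3 m
A cube has 6 square faces.
Formula: SA = 6 * s^2
s^2 = 5.29
SA = 6 * 5.29
SA = 31.74
31.74 m^2


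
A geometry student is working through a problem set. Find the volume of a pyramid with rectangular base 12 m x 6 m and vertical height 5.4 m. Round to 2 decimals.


Shape: rectangular pyramid
Base: 12 m x 6 m, Height h = 5.4 m
Formula: V = (1/3) * base_area * h
base_area = 12 * 6 = 72
base_area * h = 72 * 5.4 = 388.8
V = 388.8 / 3
V = 129.6
129.6 m^3


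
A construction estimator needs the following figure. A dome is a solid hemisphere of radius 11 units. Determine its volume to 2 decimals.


Shape: hemisphere (half of a sphere)
Radius r = 11 units
Formula: V = (1/2) * (4/3) * pi * r^3 = (2/3) * pi * r^3
r^3 = 1331
(2/3) * 1331 = 887.333333
V = 887.333333 * pi
V = 2787.64
2787.64 units^3


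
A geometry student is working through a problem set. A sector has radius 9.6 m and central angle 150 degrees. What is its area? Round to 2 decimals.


Shape: circular sector
Radius r = 9.6 m, Angle = 150 degrees
Formula: A = (angle/360) * pi * r^2
r^2 = 92.16
Fraction of circle = 150/360
A = (150/360) * pi * 92.16
A = 38.4 * pi
A = 120.64
120.64 m^2


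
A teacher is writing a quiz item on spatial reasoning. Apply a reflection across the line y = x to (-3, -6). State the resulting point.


Transformation: reflection
Original point: (-3, -6)
Rule for reflection over y = x: (x, y) -> (y, x)
Apply: (-3, -6) -> (-6, -3)
(-6, -3)


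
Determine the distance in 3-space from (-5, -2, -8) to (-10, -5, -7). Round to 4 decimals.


3D distance between two points
P1 = (-5, -2, -8), P2 = (-10, -5, -7)
Formula: d = sqrt((x2-x1)^2 + (y2-y1)^2 + (z2-z1)^2)
dx = -10 - -5 = -5
dy = -5 - -2 = -3
dz = -7 - -8 = 1
dx^2 + dy^2 + dz^2 = 25 + 9 + 1 = 35
d = sqrt(35)
d = 5.9161
5.9161 units


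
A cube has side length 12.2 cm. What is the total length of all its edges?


Shape: cube
Side s = 12.2 cm
A cube has 12 edges, all equal.
Formula: total edge length = 12 * s
Total = 12 * 12.2
Total = 146.4
146.4 cm


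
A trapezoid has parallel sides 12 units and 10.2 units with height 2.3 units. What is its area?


Shape: trapezoid
Parallel sides a = 12 units, b = 10.2 units; Height h = 2.3 units
Formula: A = (a + b) * h / 2
a + b = 12 + 10.2 = 22.2
A = 22.2 * 2.3 / 2
A = 51.06 / 2
A = 25.53
25.53 units^2


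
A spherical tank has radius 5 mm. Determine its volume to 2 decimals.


Shape: sphere
Radius r = 5 mm
Formula: V = (4/3) * pi * r^3
r^3 = 125
(4/3) * 125 = 166.666667
V = 166.666667 * pi
V = 523.6
523.6 mm^3


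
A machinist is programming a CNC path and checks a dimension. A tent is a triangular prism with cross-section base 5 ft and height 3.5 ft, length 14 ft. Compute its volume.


Shape: triangular prism
Triangle base = 5 ft, triangle height = 3.5 ft, prism length L = 14 ft
Formula: V = (1/2 * b * h_tri) * L
Cross-section area = 0.5 * 5 * 3.5 = 8.75
V = 8.75 * 14
V = 122.5
122.5 ft^3


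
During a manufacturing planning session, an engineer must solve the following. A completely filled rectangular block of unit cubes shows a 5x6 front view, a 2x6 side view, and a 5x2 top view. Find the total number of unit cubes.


Orthographic views of a solid rectangular block:
Front view 5 x 6 -> length = 5, height = 6
Side view 2 x 6 -> width = 2, height = 6 (consistent)
Top view 5 x 2 -> confirms length = 5, width = 2
The block is 5 x 2 x 6.
Total unit cubes = 5 * 2 * 6 = 60
60 unit cubes


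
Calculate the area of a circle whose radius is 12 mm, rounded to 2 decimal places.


Shape: circle
Radius r = 12 mm
Formula: A = pi * r^2
r^2 = 12^2 = 144
A = pi * 144
A = 452.39
452.39 mm^2


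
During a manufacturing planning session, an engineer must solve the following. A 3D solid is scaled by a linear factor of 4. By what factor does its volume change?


Linear scale factor k = 4
Rule: under a linear scaling by k, volumes scale by k^3.
k^3 = 4 * 4 * 4
k^3 = 16 * 4
k^3 = 64
Volume scales by a factor of 64.
64 (dimensionless)


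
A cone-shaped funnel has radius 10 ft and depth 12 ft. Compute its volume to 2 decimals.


Shape: cone
Radius r = 10 ft, Height h = 12 ft
Formula: V = (1/3) * pi * r^2 * h
r^2 = 100
pi * r^2 * h = pi * 100 * 12 = 1200 * pi
V = 1200 * pi / 3
V = 1256.64
1256.64 ft^3


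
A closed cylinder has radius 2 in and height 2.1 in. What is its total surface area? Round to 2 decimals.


Shape: closed cylinder
Radius r = 2 in, Height h = 2.1 in
Formula: SA = 2*pi*r^2 + 2*pi*r*h = 2*pi*r*(r + h)
r + h = 4.1
2 * r * (r + h) = 2 * 2 * 4.1 = 16.4
SA = 16.4 * pi
SA = 51.52
51.52 in^2


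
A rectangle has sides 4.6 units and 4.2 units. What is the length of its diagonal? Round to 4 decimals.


Shape: rectangle (diagonal via Pythagoras)
Sides: 4.6 units and 4.2 units
Formula: d = sqrt(l^2 + w^2)
l^2 = 21.16, w^2 = 17.64
l^2 + w^2 = 38.8
d = sqrt(38.8)
d = 6.229
6.229 units


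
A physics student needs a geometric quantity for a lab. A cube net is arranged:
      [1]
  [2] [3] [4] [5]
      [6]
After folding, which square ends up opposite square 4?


Net: cross layout. Take square 3 as the base (bottom).
Fold the four squares in the horizontal row up around 3: 2 -> left, 4 -> right, 5 wraps to the top.
Fold 1 and 6 up from 3: 1 -> back, 6 -> front.
Opposite pairs are therefore: (1, 6), (2, 4), (3, 5).
Face 4 is opposite face 2.
face 2


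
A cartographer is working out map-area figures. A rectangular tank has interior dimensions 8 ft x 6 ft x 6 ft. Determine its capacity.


Shape: rectangular prism
l = 8 ft, w = 6 ft, h = 6 ft
Formula: V = l * w * h
V = 8 * 6 * 6
V = 48 * 6
V = 288
288 ft^3


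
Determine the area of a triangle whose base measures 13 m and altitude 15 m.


Shape: triangle
Base b = 13 m, Height h = 15 m
Formula: A = (1/2) * b * h
A = 0.5 * 13 * 15
A = 0.5 * 195
A = 97.5
97.5 m^2


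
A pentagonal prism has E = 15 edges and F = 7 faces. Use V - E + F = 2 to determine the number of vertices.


Polyhedron: pentagonal prism
Euler's formula for convex polyhedra: V - E + F = 2
Given: E = 15 edges and F = 7 faces
Solve for V:
V = 2 + E - F = 2 + 15 - 7 = 10
10 vertices


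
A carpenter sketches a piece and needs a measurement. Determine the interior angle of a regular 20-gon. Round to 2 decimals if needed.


Shape: regular icosagon (20 sides)
Formula: interior angle = (n - 2) * 180 / n
(n - 2) = 18
(n - 2) * 180 = 3240
angle = 3240 / 20
angle = 162
162 degrees


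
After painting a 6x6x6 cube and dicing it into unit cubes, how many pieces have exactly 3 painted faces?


Large cube: 6 x 6 x 6, cut into unit cubes.
Cubes with 3 painted faces are at the corners. A cube always has 8 corners.
Count = 8
8 unit cubes


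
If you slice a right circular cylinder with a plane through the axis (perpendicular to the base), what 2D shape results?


Solid: right circular cylinder
Cutting plane: through the axis (perpendicular to the base)
Visualize the intersection of the plane with the solid's surface.
The boundary of the cut region is a rectangle.
rectangle


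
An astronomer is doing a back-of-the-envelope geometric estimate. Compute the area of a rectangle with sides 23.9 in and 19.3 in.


Shape: rectangle
Length l = 23.9 in, Width w = 19.3 in
Formula: A = l * w
A = 23.9 * 19.3
A = 461.27
461.27 in^2


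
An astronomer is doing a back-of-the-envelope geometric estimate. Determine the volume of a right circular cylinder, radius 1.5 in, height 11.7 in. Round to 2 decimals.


Shape: cylinder
Radius r = 1.5 in, Height h = 11.7 in
Formula: V = pi * r^2 * h
r^2 = 2.25
V = pi * 2.25 * 11.7
V = 26.325 * pi
V = 82.7
82.7 in^3


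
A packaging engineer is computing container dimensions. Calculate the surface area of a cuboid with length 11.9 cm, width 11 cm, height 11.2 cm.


Shape: rectangular prism
l = 11.9 cm, w = 11 cm, h = 11.2 cm
Formula: SA = 2(lw + lh + wh)
lw = 130.9, lh = 133.28, wh = 123.2
lw + lh + wh = 387.38
SA = 2 * 387.38
SA = 774.76
774.76 cm^2


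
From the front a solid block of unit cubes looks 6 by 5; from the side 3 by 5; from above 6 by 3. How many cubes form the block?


Orthographic views of a solid rectangular block:
Front view 6 x 5 -> length = 6, height = 5
Side view 3 x 5 -> width = 3, height = 5 (consistent)
Top view 6 x 3 -> confirms length = 6, width = 3
The block is 6 x 3 x 5.
Total unit cubes = 6 * 3 * 5 = 90
90 unit cubes


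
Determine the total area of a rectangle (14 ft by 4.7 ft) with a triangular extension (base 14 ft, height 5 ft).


Composite shape: rectangle + triangle
Rectangle area = 14 * 4.7 = 65.8
Triangle area = 0.5 * 14 * 5 = 35
Total = 65.8 + 35
Total = 100.8
100.8 ft^2


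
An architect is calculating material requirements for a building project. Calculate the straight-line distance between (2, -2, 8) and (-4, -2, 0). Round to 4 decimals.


3D distance between two points
P1 = (2, -2, 8), P2 = (-4, -2, 0)
Formula: d = sqrt((x2-x1)^2 + (y2-y1)^2 + (z2-z1)^2)
dx = -4 - 2 = -6
dy = -2 - -2 = 0
dz = 0 - 8 = -8
dx^2 + dy^2 + dz^2 = 36 + 0 + 64 = 100
d = sqrt(100)
d = 10.0
10 units


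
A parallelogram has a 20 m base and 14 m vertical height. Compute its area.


Shape: parallelogram
Base b = 20 m, Height h = 14 m
Formula: A = b * h
A = 20 * 14
A = 280
280 m^2


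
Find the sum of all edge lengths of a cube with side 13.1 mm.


Shape: cube
Side s = 13.1 mm
A cube has 12 edges, all equal.
Formula: total edge length = 12 * s
Total = 12 * 13.1
Total = 157.2
157.2 mm


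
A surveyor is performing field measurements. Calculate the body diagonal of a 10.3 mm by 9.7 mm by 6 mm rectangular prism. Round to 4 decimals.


Shape: rectangular box (space diagonal)
l = 10.3 mm, w = 9.7 mm, h = 6 mm
Visualize: the diagonal of the base, then a right triangle with that diagonal and the height.
Formula: d = sqrt(l^2 + w^2 + h^2)
l^2 + w^2 + h^2 = 106.09 + 94.09 + 36 = 236.18
d = sqrt(236.18)
d = 15.3681
15.3681 mm


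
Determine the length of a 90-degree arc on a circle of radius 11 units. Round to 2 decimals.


Shape: circular arc
Radius r = 11 units, Angle = 90 degrees
Formula: L = (angle/360) * 2 * pi * r
2 * pi * r = 22 * pi
L = (90/360) * 22 * pi
L = 5.5 * pi
L = 17.28
17.28 units


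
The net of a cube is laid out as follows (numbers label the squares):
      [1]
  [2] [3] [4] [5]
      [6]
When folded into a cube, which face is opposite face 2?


Net: cross layout. Take square 3 as the base (bottom).
Fold the four squares in the horizontal row up around 3: 2 -> left, 4 -> right, 5 wraps to the top.
Fold 1 and 6 up from 3: 1 -> back, 6 -> front.
Opposite pairs are therefore: (1, 6), (2, 4), (3, 5).
Face 2 is opposite face 4.
face 4


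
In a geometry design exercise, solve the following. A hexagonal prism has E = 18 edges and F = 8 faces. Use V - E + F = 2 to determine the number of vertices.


Polyhedron: hexagonal prism
Euler's formula for convex polyhedra: V - E + F = 2
Given: E = 18 edges and F = 8 faces
Solve for V:
V = 2 + E - F = 2 + 18 - 8 = 12
12 vertices


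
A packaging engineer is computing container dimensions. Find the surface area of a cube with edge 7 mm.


Shape: cube
Side s = 7 mm
A cube has 6 square faces.
Formula: SA = 6 * s^2
s^2 = 49
SA = 6 * 49
SA = 294
294 mm^2


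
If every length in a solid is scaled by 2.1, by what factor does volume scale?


Linear scale factor k = 2.1
Rule: under a linear scaling by k, volumes scale by k^3.
k^3 = 2.1 * 2.1 * 2.1
k^3 = 4.41 * 2.1
k^3 = 9.261
Volume scales by a factor of 9.261.
9.261 (dimensionless)


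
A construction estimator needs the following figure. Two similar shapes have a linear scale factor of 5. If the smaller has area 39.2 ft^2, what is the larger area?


Linear scale factor k = 5
Original area = 39.2 ft^2
Rule: under a linear scaling by k, areas scale by k^2.
k^2 = 5^2 = 25
New area = 39.2 * 25
New area = 980
980 ft^2


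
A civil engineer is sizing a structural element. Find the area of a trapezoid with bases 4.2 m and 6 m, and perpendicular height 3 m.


Shape: trapezoid
Parallel sides a = 4.2 m, b = 6 m; Height h = 3 m
Formula: A = (a + b) * h / 2
a + b = 4.2 + 6 = 10.2
A = 10.2 * 3 / 2
A = 30.6 / 2
A = 15.3
15.3 m^2


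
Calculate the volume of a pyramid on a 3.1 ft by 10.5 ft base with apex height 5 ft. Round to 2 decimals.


Shape: rectangular pyramid
Base: 3.1 ft x 10.5 ft, Height h = 5 ft
Formula: V = (1/3) * base_area * h
base_area = 3.1 * 10.5 = 32.55
base_area * h = 32.55 * 5 = 162.75
V = 162.75 / 3
V = 54.25
54.25 ft^3


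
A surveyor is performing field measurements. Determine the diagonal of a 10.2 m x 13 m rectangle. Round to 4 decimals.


Shape: rectangle (diagonal via Pythagoras)
Sides: 10.2 m and 13 m
Formula: d = sqrt(l^2 + w^2)
l^2 = 104.04, w^2 = 169
l^2 + w^2 = 273.04
d = sqrt(273.04)
d = 16.5239
16.5239 m


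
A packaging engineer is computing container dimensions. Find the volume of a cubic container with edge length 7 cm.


Shape: cube
Side s = 7 cm
Formula: V = s^3
V = 7 * 7 * 7
V = 49 * 7
V = 343
343 cm^3
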